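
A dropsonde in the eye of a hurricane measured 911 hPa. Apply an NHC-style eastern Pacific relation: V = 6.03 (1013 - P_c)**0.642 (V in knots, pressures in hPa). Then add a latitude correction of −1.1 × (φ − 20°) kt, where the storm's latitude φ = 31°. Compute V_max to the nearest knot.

ΔP = 1013 − 911 = 102 hPa.
102^0.642 ≈ 19.477.
V ≈ 6.03 × 19.477 ≈ 117.4 kt.
Latitude correction: −1.1 × (31 − 20) = -12.1 kt.
Corrected V ≈ 105.3 kt → 105 kt.

105 kt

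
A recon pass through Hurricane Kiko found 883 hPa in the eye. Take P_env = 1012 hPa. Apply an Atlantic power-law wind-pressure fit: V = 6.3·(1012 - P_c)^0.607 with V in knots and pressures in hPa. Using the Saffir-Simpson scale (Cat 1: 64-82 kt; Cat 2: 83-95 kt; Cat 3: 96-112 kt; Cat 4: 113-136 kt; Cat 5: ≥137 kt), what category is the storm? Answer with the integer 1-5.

ΔP = 1012 − 883 = 129 hPa.
V ≈ 6.3 × 129^0.607 = 6.3 × 19.10 ≈ 120 kt.
120 kt falls in the Category 4 band.

4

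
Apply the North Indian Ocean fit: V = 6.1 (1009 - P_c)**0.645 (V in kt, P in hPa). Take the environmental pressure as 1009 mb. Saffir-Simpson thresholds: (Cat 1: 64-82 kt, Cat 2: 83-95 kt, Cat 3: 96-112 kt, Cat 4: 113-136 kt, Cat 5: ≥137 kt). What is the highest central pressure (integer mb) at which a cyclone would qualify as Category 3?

Category 3 begins at V = 96 kt.
Required ΔP = (96/6.1)^(1/0.645) = 15.738^1.550 ≈ 71.73 mb.
P_c ≤ 1009 − 71.73 = 937.27, so the highest integer P_c is 937 mb.

937 mb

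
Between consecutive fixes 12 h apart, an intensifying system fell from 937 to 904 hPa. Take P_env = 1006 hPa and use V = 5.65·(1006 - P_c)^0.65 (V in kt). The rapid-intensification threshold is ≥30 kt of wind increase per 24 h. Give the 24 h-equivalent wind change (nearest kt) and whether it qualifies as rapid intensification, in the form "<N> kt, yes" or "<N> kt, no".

51 kt, yes

V₁: ΔP = 69, V ≈ 5.65 × 69^0.65 ≈ 88.57 kt.
V₂: ΔP = 102, V ≈ 5.65 × 102^0.65 ≈ 114.19 kt.
ΔV over 12 h = 25.62 kt → 24 h equivalent = 25.62 × 24/12 ≈ 51.24 kt.
51 kt ≥ 30 kt ⇒ rapid intensification.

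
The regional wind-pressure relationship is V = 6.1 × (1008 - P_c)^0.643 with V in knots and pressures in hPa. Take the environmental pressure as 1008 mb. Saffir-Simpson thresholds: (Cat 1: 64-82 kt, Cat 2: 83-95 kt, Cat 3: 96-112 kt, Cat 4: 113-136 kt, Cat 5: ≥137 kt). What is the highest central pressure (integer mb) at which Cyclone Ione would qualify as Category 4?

Category 4 begins at V = 113 kt.
Required ΔP = (113/6.1)^(1/0.643) = 18.525^1.555 ≈ 93.67 mb.
P_c ≤ 1008 − 93.67 = 914.33, so the highest integer P_c is 914 mb.

914 mb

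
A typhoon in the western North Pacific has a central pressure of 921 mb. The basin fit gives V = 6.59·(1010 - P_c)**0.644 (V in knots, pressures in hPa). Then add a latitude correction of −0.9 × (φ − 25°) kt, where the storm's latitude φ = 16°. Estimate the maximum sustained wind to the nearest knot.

ΔP = 1010 − 921 = 89 mb.
89^0.644 ≈ 18.006.
V ≈ 6.59 × 18.006 ≈ 118.7 kt.
Latitude correction: −0.9 × (16 − 25) = 8.1 kt.
Corrected V ≈ 126.8 kt → 127 kt.

127 kt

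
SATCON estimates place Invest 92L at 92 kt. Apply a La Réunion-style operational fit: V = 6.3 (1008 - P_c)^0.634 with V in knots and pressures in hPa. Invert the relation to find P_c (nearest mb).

ΔP = (V / 6.3)^(1/0.634) = (92/6.3)^1.577.
92/6.3 = 14.603; 14.603^1.577 ≈ 68.65 mb.
P_c = 1008 − 68.65 = 939.35 ≈ 939 mb.

939 mb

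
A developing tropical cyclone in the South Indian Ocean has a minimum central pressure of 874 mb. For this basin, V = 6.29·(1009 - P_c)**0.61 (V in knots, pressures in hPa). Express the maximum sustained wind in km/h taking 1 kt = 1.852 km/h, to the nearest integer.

ΔP = 1009 − 874 = 135 mb.
V ≈ 6.29 × 135^0.61 = 6.29 × 19.930 ≈ 125.359 kt.
125.359 × 1.852 ≈ 232.16 km/h → 232 km/h.

232 km/h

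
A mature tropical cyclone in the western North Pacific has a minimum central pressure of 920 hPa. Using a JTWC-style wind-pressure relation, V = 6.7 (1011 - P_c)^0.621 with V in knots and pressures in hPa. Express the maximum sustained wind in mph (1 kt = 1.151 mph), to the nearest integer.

127 mph

ΔP = 1011 − 920 = 91 hPa.
V ≈ 6.7 × 91^0.621 = 6.7 × 16.465 ≈ 110.316 kt.
110.316 × 1.151 ≈ 126.97 mph → 127 mph.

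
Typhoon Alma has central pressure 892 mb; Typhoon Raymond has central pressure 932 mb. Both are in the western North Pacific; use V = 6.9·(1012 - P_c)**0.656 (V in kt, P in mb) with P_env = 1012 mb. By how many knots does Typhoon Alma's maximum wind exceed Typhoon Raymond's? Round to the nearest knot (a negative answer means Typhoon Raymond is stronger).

37 kt

Typhoon Alma: ΔP = 120; V ≈ 6.9 × 120^0.656 ≈ 159.51 kt.
Typhoon Raymond: ΔP = 80; V ≈ 6.9 × 80^0.656 ≈ 122.26 kt.
Difference ≈ 159.51 − 122.26 = 37.25 → 37 kt.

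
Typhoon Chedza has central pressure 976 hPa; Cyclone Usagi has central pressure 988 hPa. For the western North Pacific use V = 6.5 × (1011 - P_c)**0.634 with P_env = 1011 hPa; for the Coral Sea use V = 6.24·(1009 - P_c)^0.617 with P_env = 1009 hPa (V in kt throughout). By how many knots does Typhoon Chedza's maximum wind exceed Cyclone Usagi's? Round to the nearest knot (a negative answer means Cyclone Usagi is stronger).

Typhoon Chedza: ΔP = 35; V ≈ 6.5 × 35^0.634 ≈ 61.92 kt.
Cyclone Usagi: ΔP = 21; V ≈ 6.24 × 21^0.617 ≈ 40.83 kt.
Difference ≈ 61.92 − 40.83 = 21.09 → 21 kt.

21 kt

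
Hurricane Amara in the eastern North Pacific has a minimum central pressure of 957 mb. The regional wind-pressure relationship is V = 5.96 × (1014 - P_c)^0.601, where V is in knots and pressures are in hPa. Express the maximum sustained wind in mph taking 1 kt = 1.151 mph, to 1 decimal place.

77.9 mph

ΔP = 1014 − 957 = 57 mb.
V ≈ 5.96 × 57^0.601 = 5.96 × 11.357 ≈ 67.690 kt.
67.690 × 1.151 ≈ 77.91 mph → 77.9 mph.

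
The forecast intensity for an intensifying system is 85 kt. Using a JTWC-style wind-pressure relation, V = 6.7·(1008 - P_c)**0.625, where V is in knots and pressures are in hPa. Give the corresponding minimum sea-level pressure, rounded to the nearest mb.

ΔP = (V / 6.7)^(1/0.625) = (85/6.7)^1.600.
85/6.7 = 12.687; 12.687^1.600 ≈ 58.26 mb.
P_c = 1008 − 58.26 = 949.74 ≈ 950 mb.

950 mb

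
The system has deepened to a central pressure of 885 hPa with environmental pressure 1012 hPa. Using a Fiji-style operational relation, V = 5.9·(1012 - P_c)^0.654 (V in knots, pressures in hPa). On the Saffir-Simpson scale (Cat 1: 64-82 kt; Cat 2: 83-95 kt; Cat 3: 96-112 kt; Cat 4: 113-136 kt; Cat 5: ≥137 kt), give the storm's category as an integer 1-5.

ΔP = 1012 − 885 = 127 hPa.
V ≈ 5.9 × 127^0.654 = 5.9 × 23.76 ≈ 140 kt.
140 kt falls in the Category 5 band.

5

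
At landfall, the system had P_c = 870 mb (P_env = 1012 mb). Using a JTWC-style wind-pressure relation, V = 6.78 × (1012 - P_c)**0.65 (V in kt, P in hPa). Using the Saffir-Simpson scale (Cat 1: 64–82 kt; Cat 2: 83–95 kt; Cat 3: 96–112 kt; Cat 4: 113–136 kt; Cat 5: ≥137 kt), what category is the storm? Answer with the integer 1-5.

5

ΔP = 1012 − 870 = 142 mb.
V ≈ 6.78 × 142^0.65 = 6.78 × 25.06 ≈ 170 kt.
170 kt falls in the Category 5 band.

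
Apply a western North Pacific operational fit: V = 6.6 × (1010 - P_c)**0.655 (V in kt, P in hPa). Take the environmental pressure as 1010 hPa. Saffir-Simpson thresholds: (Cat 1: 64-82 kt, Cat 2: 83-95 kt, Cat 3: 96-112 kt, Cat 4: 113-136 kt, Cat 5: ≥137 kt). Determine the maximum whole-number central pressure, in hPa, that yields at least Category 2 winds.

962 hPa

Category 2 begins at V = 83 kt.
Required ΔP = (83/6.6)^(1/0.655) = 12.576^1.527 ≈ 47.72 hPa.
P_c ≤ 1010 − 47.72 = 962.28, so the highest integer P_c is 962 hPa.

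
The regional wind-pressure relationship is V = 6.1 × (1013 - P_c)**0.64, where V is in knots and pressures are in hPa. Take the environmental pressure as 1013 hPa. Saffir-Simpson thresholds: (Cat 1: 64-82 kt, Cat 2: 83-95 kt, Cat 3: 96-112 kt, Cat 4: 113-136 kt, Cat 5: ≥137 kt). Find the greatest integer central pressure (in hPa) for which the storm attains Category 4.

Category 4 begins at V = 113 kt.
Required ΔP = (113/6.1)^(1/0.64) = 18.525^1.562 ≈ 95.69 hPa.
P_c ≤ 1013 − 95.69 = 917.31, so the highest integer P_c is 917 hPa.

917 hPa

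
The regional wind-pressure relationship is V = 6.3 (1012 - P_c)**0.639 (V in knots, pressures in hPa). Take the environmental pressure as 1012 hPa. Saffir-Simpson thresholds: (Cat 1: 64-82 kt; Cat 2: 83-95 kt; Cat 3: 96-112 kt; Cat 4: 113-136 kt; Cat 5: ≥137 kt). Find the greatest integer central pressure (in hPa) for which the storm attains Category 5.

888 hPa

Category 5 begins at V = 137 kt.
Required ΔP = (137/6.3)^(1/0.639) = 21.746^1.565 ≈ 123.86 hPa.
P_c ≤ 1012 − 123.86 = 888.14, so the highest integer P_c is 888 hPa.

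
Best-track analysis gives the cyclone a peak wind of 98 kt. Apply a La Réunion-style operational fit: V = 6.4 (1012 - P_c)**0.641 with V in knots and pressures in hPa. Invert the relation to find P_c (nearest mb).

941 mb

ΔP = (V / 6.4)^(1/0.641) = (98/6.4)^1.560.
98/6.4 = 15.312; 15.312^1.560 ≈ 70.59 mb.
P_c = 1012 − 70.59 = 941.41 ≈ 941 mb.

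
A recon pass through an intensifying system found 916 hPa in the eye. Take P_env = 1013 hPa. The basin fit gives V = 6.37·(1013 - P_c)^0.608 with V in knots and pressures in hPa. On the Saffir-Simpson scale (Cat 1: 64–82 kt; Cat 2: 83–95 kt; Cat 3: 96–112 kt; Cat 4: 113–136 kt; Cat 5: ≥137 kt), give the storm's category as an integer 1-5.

3

ΔP = 1013 − 916 = 97 hPa.
V ≈ 6.37 × 97^0.608 = 6.37 × 16.14 ≈ 103 kt.
103 kt falls in the Category 3 band.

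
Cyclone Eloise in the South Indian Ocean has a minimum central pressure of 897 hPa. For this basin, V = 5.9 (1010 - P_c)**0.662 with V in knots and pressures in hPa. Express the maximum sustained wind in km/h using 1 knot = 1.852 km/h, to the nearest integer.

ΔP = 1010 − 897 = 113 hPa.
V ≈ 5.9 × 113^0.662 = 5.9 × 22.863 ≈ 134.893 kt.
134.893 × 1.852 ≈ 249.82 km/h → 250 km/h.

250 km/h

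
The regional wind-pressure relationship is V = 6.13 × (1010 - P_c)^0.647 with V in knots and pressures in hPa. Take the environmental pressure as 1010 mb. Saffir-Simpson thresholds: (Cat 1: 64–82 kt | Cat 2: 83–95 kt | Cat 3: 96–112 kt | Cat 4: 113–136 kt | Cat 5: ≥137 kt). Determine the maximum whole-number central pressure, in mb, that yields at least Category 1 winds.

972 mb

Category 1 begins at V = 64 kt.
Required ΔP = (64/6.13)^(1/0.647) = 10.440^1.546 ≈ 37.54 mb.
P_c ≤ 1010 − 37.54 = 972.46, so the highest integer P_c is 972 mb.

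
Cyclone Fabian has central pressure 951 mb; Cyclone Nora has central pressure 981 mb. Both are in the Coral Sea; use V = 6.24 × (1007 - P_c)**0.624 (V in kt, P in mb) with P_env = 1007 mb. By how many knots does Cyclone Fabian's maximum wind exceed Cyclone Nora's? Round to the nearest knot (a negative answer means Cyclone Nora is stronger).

29 kt

Cyclone Fabian: ΔP = 56; V ≈ 6.24 × 56^0.624 ≈ 76.92 kt.
Cyclone Nora: ΔP = 26; V ≈ 6.24 × 26^0.624 ≈ 47.66 kt.
Difference ≈ 76.92 − 47.66 = 29.26 → 29 kt.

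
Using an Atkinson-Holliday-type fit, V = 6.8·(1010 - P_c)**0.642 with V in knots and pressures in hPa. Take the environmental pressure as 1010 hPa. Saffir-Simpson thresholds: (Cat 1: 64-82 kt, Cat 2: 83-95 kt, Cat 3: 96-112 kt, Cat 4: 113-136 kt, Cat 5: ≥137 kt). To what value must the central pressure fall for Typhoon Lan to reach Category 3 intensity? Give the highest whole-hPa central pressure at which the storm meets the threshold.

948 hPa

Category 3 begins at V = 96 kt.
Required ΔP = (96/6.8)^(1/0.642) = 14.118^1.558 ≈ 61.79 hPa.
P_c ≤ 1010 − 61.79 = 948.21, so the highest integer P_c is 948 hPa.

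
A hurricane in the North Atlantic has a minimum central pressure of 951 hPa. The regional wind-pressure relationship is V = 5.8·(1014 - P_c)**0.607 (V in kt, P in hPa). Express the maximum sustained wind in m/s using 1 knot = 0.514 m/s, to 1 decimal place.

ΔP = 1014 − 951 = 63 hPa.
V ≈ 5.8 × 63^0.607 = 5.8 × 12.365 ≈ 71.718 kt.
71.718 × 0.514 ≈ 36.86 m/s → 36.9 m/s.

36.9 m/s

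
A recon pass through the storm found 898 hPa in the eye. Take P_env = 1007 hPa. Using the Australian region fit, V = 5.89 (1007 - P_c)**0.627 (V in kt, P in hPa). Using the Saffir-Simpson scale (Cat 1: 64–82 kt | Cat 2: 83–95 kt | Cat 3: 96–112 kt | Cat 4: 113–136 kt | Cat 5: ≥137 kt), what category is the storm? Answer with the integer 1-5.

ΔP = 1007 − 898 = 109 hPa.
V ≈ 5.89 × 109^0.627 = 5.89 × 18.94 ≈ 112 kt.
112 kt falls in the Category 3 band.

3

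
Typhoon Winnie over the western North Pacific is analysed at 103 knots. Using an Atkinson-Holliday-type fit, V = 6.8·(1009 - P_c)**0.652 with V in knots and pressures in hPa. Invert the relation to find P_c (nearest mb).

ΔP = (V / 6.8)^(1/0.652) = (103/6.8)^1.534.
103/6.8 = 15.147; 15.147^1.534 ≈ 64.61 mb.
P_c = 1009 − 64.61 = 944.39 ≈ 944 mb.

944 mb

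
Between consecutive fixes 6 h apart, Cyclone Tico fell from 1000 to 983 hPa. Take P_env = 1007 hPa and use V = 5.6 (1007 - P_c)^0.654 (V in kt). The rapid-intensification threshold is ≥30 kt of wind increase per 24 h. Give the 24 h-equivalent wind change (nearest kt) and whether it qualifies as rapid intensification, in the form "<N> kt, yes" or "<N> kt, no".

V₁: ΔP = 7, V ≈ 5.6 × 7^0.654 ≈ 19.99 kt.
V₂: ΔP = 24, V ≈ 5.6 × 24^0.654 ≈ 44.76 kt.
ΔV over 6 h = 24.77 kt → 24 h equivalent = 24.77 × 24/6 ≈ 99.08 kt.
99 kt ≥ 30 kt ⇒ rapid intensification.

99 kt, yes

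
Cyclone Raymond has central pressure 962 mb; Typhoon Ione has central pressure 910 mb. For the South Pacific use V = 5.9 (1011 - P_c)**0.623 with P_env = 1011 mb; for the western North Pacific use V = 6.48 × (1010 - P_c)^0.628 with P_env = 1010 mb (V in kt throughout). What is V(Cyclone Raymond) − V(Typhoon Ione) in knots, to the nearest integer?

Cyclone Raymond: ΔP = 49; V ≈ 5.9 × 49^0.623 ≈ 66.66 kt.
Typhoon Ione: ΔP = 100; V ≈ 6.48 × 100^0.628 ≈ 116.84 kt.
Difference ≈ 66.66 − 116.84 = -50.18 → -50 kt.

-50 kt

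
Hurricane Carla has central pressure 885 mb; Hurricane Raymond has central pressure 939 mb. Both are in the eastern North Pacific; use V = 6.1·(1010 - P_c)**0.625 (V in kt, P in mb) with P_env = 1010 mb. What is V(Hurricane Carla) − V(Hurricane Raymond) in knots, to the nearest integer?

37 kt

Hurricane Carla: ΔP = 125; V ≈ 6.1 × 125^0.625 ≈ 124.71 kt.
Hurricane Raymond: ΔP = 71; V ≈ 6.1 × 71^0.625 ≈ 87.57 kt.
Difference ≈ 124.71 − 87.57 = 37.14 → 37 kt.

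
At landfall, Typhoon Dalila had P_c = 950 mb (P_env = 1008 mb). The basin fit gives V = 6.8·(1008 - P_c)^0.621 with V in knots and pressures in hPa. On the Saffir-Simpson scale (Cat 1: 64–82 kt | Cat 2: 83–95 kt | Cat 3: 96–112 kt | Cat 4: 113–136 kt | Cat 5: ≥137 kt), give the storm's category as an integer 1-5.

2

ΔP = 1008 − 950 = 58 mb.
V ≈ 6.8 × 58^0.621 = 6.8 × 12.45 ≈ 85 kt.
85 kt falls in the Category 2 band.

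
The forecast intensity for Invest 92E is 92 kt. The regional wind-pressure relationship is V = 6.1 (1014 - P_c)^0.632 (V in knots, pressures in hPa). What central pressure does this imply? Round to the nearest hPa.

941 hPa

ΔP = (V / 6.1)^(1/0.632) = (92/6.1)^1.582.
92/6.1 = 15.082; 15.082^1.582 ≈ 73.22 hPa.
P_c = 1014 − 73.22 = 940.78 ≈ 941 hPa.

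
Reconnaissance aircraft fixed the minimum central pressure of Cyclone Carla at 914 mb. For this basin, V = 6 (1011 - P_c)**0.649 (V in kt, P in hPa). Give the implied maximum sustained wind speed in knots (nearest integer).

ΔP = 1011 − 914 = 97 mb.
97^0.649 ≈ 19.472.
V ≈ 6 × 19.472 ≈ 116.8 kt.

117 kt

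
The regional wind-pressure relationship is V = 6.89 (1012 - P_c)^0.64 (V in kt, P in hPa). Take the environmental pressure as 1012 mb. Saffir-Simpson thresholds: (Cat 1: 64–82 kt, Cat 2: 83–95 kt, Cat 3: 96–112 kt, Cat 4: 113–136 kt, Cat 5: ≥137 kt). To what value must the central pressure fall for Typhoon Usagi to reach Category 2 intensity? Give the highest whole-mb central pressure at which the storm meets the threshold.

963 mb

Category 2 begins at V = 83 kt.
Required ΔP = (83/6.89)^(1/0.64) = 12.046^1.562 ≈ 48.85 mb.
P_c ≤ 1012 − 48.85 = 963.15, so the highest integer P_c is 963 mb.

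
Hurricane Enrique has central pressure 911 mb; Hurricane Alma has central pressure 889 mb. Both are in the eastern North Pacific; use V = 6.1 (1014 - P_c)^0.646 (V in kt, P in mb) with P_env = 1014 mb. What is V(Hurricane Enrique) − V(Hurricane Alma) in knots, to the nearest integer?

-16 kt

Hurricane Enrique: ΔP = 103; V ≈ 6.1 × 103^0.646 ≈ 121.79 kt.
Hurricane Alma: ΔP = 125; V ≈ 6.1 × 125^0.646 ≈ 138.02 kt.
Difference ≈ 121.79 − 138.02 = -16.23 → -16 kt.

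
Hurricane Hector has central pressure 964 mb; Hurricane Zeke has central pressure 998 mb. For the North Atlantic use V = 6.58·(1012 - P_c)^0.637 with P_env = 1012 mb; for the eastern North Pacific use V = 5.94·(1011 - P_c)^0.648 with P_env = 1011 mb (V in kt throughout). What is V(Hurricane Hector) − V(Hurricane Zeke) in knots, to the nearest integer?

Hurricane Hector: ΔP = 48; V ≈ 6.58 × 48^0.637 ≈ 77.48 kt.
Hurricane Zeke: ΔP = 13; V ≈ 5.94 × 13^0.648 ≈ 31.31 kt.
Difference ≈ 77.48 − 31.31 = 46.17 → 46 kt.

46 kt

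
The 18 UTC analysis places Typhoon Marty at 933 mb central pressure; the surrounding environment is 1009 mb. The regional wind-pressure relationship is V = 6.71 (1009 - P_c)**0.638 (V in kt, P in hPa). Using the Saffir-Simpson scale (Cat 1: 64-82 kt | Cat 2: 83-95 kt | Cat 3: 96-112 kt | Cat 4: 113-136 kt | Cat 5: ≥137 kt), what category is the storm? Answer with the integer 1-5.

ΔP = 1009 − 933 = 76 mb.
V ≈ 6.71 × 76^0.638 = 6.71 × 15.85 ≈ 106 kt.
106 kt falls in the Category 3 band.

3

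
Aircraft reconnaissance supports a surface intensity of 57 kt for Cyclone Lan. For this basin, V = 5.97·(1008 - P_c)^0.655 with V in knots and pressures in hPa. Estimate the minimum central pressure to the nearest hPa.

977 hPa

ΔP = (V / 5.97)^(1/0.655) = (57/5.97)^1.527.
57/5.97 = 9.548; 9.548^1.527 ≈ 31.34 hPa.
P_c = 1008 − 31.34 = 976.66 ≈ 977 hPa.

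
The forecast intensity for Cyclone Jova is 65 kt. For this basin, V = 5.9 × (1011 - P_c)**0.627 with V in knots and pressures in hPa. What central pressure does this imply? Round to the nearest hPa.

ΔP = (V / 5.9)^(1/0.627) = (65/5.9)^1.595.
65/5.9 = 11.017; 11.017^1.595 ≈ 45.92 hPa.
P_c = 1011 − 45.92 = 965.08 ≈ 965 hPa.

965 hPa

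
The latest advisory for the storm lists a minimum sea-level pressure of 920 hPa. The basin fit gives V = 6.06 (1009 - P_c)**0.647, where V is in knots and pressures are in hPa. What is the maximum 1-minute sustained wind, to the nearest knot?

111 kt

ΔP = 1009 − 920 = 89 hPa.
89^0.647 ≈ 18.250.
V ≈ 6.06 × 18.250 ≈ 110.6 kt.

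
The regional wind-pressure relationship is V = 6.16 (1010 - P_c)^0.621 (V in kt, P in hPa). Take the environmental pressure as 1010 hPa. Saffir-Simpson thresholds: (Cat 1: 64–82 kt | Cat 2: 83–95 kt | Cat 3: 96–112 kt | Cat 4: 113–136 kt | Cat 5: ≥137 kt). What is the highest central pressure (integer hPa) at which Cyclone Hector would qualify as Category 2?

Category 2 begins at V = 83 kt.
Required ΔP = (83/6.16)^(1/0.621) = 13.474^1.610 ≈ 65.89 hPa.
P_c ≤ 1010 − 65.89 = 944.11, so the highest integer P_c is 944 hPa.

944 hPa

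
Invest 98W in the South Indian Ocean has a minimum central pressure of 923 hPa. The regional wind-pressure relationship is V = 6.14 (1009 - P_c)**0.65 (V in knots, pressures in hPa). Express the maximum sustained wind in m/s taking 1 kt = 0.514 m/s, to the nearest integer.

57 m/s

ΔP = 1009 − 923 = 86 hPa.
V ≈ 6.14 × 86^0.65 = 6.14 × 18.089 ≈ 111.069 kt.
111.069 × 0.514 ≈ 57.09 m/s → 57 m/s.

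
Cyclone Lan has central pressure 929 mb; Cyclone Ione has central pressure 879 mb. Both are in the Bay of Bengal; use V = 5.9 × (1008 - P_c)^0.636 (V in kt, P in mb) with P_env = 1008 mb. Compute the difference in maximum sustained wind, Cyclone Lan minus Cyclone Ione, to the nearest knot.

Cyclone Lan: ΔP = 79; V ≈ 5.9 × 79^0.636 ≈ 95.00 kt.
Cyclone Ione: ΔP = 129; V ≈ 5.9 × 129^0.636 ≈ 129.77 kt.
Difference ≈ 95.00 − 129.77 = -34.77 → -35 kt.

-35 kt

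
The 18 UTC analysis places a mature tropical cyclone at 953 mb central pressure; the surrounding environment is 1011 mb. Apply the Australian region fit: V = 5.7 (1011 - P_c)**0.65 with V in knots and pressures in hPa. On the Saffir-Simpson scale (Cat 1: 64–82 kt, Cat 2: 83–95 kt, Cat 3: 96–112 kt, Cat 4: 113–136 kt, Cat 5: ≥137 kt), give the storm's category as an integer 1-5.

1

ΔP = 1011 − 953 = 58 mb.
V ≈ 5.7 × 58^0.65 = 5.7 × 14.00 ≈ 80 kt.
80 kt falls in the Category 1 band.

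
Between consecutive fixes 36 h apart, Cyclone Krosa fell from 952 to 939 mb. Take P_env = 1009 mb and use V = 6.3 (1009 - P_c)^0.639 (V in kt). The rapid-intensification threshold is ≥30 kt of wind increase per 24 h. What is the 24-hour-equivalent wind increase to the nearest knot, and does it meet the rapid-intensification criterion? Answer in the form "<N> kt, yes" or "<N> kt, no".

V₁: ΔP = 57, V ≈ 6.3 × 57^0.639 ≈ 83.43 kt.
V₂: ΔP = 70, V ≈ 6.3 × 70^0.639 ≈ 95.14 kt.
ΔV over 36 h = 11.71 kt → 24 h equivalent = 11.71 × 24/36 ≈ 7.81 kt.
8 kt < 30 kt ⇒ not rapid intensification.

8 kt, no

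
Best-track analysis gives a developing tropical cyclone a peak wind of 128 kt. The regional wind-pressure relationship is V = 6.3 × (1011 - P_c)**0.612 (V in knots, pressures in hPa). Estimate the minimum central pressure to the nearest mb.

874 mb

ΔP = (V / 6.3)^(1/0.612) = (128/6.3)^1.634.
128/6.3 = 20.317; 20.317^1.634 ≈ 137.10 mb.
P_c = 1011 − 137.10 = 873.90 ≈ 874 mb.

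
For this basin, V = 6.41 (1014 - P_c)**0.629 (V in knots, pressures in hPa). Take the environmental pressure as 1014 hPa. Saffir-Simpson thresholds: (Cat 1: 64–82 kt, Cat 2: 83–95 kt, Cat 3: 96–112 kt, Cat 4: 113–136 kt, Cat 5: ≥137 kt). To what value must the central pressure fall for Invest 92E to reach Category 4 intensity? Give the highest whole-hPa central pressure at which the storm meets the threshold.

918 hPa

Category 4 begins at V = 113 kt.
Required ΔP = (113/6.41)^(1/0.629) = 17.629^1.590 ≈ 95.78 hPa.
P_c ≤ 1014 − 95.78 = 918.22, so the highest integer P_c is 918 hPa.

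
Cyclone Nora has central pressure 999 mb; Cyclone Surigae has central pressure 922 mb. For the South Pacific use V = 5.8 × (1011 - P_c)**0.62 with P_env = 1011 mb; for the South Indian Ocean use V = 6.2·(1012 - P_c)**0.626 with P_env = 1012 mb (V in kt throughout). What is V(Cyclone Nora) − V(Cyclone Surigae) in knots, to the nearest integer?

Cyclone Nora: ΔP = 12; V ≈ 5.8 × 12^0.62 ≈ 27.07 kt.
Cyclone Surigae: ΔP = 90; V ≈ 6.2 × 90^0.626 ≈ 103.69 kt.
Difference ≈ 27.07 − 103.69 = -76.62 → -77 kt.

-77 kt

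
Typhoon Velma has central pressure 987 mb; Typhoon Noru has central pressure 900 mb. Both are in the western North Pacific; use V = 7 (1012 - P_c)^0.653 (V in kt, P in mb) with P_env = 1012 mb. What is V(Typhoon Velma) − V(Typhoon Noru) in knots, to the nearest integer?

-95 kt

Typhoon Velma: ΔP = 25; V ≈ 7 × 25^0.653 ≈ 57.27 kt.
Typhoon Noru: ΔP = 112; V ≈ 7 × 112^0.653 ≈ 152.49 kt.
Difference ≈ 57.27 − 152.49 = -95.22 → -95 kt.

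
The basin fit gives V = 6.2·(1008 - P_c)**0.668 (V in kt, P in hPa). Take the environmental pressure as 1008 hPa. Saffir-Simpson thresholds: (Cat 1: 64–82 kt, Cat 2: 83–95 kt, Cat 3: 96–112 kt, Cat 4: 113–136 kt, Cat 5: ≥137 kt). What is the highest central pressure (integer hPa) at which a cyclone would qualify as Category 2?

Category 2 begins at V = 83 kt.
Required ΔP = (83/6.2)^(1/0.668) = 13.387^1.497 ≈ 48.60 hPa.
P_c ≤ 1008 − 48.60 = 959.40, so the highest integer P_c is 959 hPa.

959 hPa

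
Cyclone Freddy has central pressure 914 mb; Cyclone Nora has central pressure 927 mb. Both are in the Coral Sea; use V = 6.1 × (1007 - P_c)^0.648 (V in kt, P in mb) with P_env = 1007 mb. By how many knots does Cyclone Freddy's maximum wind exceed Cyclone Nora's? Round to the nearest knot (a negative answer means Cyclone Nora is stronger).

Cyclone Freddy: ΔP = 93; V ≈ 6.1 × 93^0.648 ≈ 115.06 kt.
Cyclone Nora: ΔP = 80; V ≈ 6.1 × 80^0.648 ≈ 104.36 kt.
Difference ≈ 115.06 − 104.36 = 10.70 → 11 kt.

11 kt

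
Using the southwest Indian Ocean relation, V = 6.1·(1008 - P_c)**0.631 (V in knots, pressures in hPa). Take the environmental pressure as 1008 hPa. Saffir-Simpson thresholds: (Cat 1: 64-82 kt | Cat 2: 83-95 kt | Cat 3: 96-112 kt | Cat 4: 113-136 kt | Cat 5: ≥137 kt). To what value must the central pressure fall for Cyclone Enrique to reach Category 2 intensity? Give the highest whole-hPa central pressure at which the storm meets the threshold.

Category 2 begins at V = 83 kt.
Required ΔP = (83/6.1)^(1/0.631) = 13.607^1.585 ≈ 62.63 hPa.
P_c ≤ 1008 − 62.63 = 945.37, so the highest integer P_c is 945 hPa.

945 hPa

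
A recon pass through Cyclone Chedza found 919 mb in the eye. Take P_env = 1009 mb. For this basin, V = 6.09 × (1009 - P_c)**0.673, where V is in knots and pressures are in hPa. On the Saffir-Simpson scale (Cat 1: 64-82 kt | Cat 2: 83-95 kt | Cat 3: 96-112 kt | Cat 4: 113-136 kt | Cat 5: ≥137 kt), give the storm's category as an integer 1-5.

4

ΔP = 1009 − 919 = 90 mb.
V ≈ 6.09 × 90^0.673 = 6.09 × 20.66 ≈ 126 kt.
126 kt falls in the Category 4 band.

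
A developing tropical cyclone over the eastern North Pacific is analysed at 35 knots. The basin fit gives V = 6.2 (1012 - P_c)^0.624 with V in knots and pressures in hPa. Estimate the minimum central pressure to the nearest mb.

996 mb

ΔP = (V / 6.2)^(1/0.624) = (35/6.2)^1.603.
35/6.2 = 5.645; 5.645^1.603 ≈ 16.02 mb.
P_c = 1012 − 16.02 = 995.98 ≈ 996 mb.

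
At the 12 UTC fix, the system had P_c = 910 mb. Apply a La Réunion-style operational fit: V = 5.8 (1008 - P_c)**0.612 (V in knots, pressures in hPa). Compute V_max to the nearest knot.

96 kt

ΔP = 1008 − 910 = 98 mb.
98^0.612 ≈ 16.544.
V ≈ 5.8 × 16.544 ≈ 96.0 kt.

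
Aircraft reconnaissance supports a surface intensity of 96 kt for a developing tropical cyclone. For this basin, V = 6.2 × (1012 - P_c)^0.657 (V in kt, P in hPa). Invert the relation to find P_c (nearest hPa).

ΔP = (V / 6.2)^(1/0.657) = (96/6.2)^1.522.
96/6.2 = 15.484; 15.484^1.522 ≈ 64.73 hPa.
P_c = 1012 − 64.73 = 947.27 ≈ 947 hPa.

947 hPa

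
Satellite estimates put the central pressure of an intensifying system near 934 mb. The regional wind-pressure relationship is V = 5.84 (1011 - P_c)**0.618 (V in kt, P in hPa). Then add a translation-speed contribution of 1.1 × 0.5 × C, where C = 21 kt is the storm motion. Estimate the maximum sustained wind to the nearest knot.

97 kt

ΔP = 1011 − 934 = 77 mb.
77^0.618 ≈ 14.650.
V ≈ 5.84 × 14.650 ≈ 85.6 kt.
Translation term: 1.1 × 0.5 × 21 = 11.55 kt.
Corrected V ≈ 97.15 kt → 97 kt.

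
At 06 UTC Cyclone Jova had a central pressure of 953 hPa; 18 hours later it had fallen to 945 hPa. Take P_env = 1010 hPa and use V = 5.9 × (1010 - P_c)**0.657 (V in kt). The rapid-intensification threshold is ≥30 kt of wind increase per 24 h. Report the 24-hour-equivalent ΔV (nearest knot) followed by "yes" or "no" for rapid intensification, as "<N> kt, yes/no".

10 kt, no

V₁: ΔP = 57, V ≈ 5.9 × 57^0.657 ≈ 84.04 kt.
V₂: ΔP = 65, V ≈ 5.9 × 65^0.657 ≈ 91.61 kt.
ΔV over 18 h = 7.57 kt → 24 h equivalent = 7.57 × 24/18 ≈ 10.09 kt.
10 kt < 30 kt ⇒ not rapid intensification.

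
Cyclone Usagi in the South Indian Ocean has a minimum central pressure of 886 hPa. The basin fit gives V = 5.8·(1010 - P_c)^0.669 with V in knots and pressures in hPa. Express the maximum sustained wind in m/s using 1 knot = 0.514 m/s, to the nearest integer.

75 m/s

ΔP = 1010 − 886 = 124 hPa.
V ≈ 5.8 × 124^0.669 = 5.8 × 25.148 ≈ 145.857 kt.
145.857 × 0.514 ≈ 74.97 m/s → 75 m/s.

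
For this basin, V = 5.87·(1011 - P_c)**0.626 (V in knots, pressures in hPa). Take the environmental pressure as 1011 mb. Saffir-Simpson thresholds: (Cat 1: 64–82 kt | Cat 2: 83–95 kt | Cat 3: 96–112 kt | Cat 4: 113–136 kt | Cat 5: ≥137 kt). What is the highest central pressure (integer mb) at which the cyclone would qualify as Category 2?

Category 2 begins at V = 83 kt.
Required ΔP = (83/5.87)^(1/0.626) = 14.140^1.597 ≈ 68.83 mb.
P_c ≤ 1011 − 68.83 = 942.17, so the highest integer P_c is 942 mb.

942 mb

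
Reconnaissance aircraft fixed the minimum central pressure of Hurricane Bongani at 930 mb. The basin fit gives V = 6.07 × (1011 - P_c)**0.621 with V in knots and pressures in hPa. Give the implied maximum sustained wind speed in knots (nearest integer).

93 kt

ΔP = 1011 − 930 = 81 mb.
81^0.621 ≈ 15.317.
V ≈ 6.07 × 15.317 ≈ 93.0 kt.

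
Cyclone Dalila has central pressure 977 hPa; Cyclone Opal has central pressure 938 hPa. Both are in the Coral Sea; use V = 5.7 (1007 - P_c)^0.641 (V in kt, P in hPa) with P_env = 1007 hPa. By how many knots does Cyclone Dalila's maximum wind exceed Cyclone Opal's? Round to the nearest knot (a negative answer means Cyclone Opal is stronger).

-36 kt

Cyclone Dalila: ΔP = 30; V ≈ 5.7 × 30^0.641 ≈ 50.43 kt.
Cyclone Opal: ΔP = 69; V ≈ 5.7 × 69^0.641 ≈ 86.02 kt.
Difference ≈ 50.43 − 86.02 = -35.59 → -36 kt.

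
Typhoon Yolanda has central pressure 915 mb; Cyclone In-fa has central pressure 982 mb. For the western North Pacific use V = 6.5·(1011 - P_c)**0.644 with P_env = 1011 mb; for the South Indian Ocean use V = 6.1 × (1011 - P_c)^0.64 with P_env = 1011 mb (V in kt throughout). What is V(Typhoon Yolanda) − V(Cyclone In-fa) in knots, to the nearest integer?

Typhoon Yolanda: ΔP = 96; V ≈ 6.5 × 96^0.644 ≈ 122.88 kt.
Cyclone In-fa: ΔP = 29; V ≈ 6.1 × 29^0.64 ≈ 52.63 kt.
Difference ≈ 122.88 − 52.63 = 70.25 → 70 kt.

70 kt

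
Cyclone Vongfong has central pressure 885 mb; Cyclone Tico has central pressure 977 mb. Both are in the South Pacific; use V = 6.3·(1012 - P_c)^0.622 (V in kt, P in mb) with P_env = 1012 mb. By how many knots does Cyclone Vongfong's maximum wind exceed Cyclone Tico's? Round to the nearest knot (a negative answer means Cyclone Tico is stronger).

Cyclone Vongfong: ΔP = 127; V ≈ 6.3 × 127^0.622 ≈ 128.21 kt.
Cyclone Tico: ΔP = 35; V ≈ 6.3 × 35^0.622 ≈ 57.51 kt.
Difference ≈ 128.21 − 57.51 = 70.70 → 71 kt.

71 kt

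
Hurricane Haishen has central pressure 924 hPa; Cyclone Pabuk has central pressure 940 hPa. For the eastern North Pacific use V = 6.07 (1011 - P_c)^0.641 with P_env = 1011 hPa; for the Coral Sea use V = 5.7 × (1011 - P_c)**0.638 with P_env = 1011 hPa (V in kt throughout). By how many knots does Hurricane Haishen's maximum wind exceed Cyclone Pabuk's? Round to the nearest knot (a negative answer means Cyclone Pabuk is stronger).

Hurricane Haishen: ΔP = 87; V ≈ 6.07 × 87^0.641 ≈ 106.27 kt.
Cyclone Pabuk: ΔP = 71; V ≈ 5.7 × 71^0.638 ≈ 86.49 kt.
Difference ≈ 106.27 − 86.49 = 19.78 → 20 kt.

20 kt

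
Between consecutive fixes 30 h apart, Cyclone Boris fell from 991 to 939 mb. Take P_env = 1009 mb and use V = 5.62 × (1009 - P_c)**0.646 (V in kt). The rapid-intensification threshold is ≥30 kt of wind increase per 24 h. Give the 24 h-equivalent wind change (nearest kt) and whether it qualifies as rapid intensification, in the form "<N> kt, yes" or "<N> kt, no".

41 kt, yes

V₁: ΔP = 18, V ≈ 5.62 × 18^0.646 ≈ 36.36 kt.
V₂: ΔP = 70, V ≈ 5.62 × 70^0.646 ≈ 87.43 kt.
ΔV over 30 h = 51.07 kt → 24 h equivalent = 51.07 × 24/30 ≈ 40.86 kt.
41 kt ≥ 30 kt ⇒ rapid intensification.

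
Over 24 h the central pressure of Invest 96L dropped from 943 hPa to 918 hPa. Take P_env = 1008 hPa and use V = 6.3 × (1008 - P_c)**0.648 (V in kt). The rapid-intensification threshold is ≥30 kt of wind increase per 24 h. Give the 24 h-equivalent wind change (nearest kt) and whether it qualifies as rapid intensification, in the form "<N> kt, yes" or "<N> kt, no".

22 kt, no

V₁: ΔP = 65, V ≈ 6.3 × 65^0.648 ≈ 94.21 kt.
V₂: ΔP = 90, V ≈ 6.3 × 90^0.648 ≈ 116.33 kt.
ΔV over 24 h = 22.12 kt → 24 h equivalent = 22.12 × 24/24 ≈ 22.12 kt.
22 kt < 30 kt ⇒ not rapid intensification.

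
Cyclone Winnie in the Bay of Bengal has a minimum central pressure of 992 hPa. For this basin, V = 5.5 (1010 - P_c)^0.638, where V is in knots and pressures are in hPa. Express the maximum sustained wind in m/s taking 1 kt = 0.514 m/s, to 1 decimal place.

17.9 m/s

ΔP = 1010 − 992 = 18 hPa.
V ≈ 5.5 × 18^0.638 = 5.5 × 6.322 ≈ 34.772 kt.
34.772 × 0.514 ≈ 17.87 m/s → 17.9 m/s.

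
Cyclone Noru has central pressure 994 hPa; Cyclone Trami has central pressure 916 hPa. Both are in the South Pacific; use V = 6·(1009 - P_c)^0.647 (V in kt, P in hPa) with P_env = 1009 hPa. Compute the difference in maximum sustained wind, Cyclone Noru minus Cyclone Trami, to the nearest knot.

Cyclone Noru: ΔP = 15; V ≈ 6 × 15^0.647 ≈ 34.60 kt.
Cyclone Trami: ΔP = 93; V ≈ 6 × 93^0.647 ≈ 112.66 kt.
Difference ≈ 34.60 − 112.66 = -78.06 → -78 kt.

-78 kt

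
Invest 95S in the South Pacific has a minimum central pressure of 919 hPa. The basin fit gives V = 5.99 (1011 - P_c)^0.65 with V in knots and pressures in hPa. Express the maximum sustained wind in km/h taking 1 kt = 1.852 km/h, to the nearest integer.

210 km/h

ΔP = 1011 − 919 = 92 hPa.
V ≈ 5.99 × 92^0.65 = 5.99 × 18.900 ≈ 113.211 kt.
113.211 × 1.852 ≈ 209.67 km/h → 210 km/h.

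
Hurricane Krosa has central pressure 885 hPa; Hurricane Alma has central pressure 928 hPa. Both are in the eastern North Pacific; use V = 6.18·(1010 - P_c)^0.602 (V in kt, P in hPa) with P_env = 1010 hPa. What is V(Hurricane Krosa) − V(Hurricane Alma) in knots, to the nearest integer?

Hurricane Krosa: ΔP = 125; V ≈ 6.18 × 125^0.602 ≈ 113.07 kt.
Hurricane Alma: ΔP = 82; V ≈ 6.18 × 82^0.602 ≈ 87.72 kt.
Difference ≈ 113.07 − 87.72 = 25.35 → 25 kt.

25 kt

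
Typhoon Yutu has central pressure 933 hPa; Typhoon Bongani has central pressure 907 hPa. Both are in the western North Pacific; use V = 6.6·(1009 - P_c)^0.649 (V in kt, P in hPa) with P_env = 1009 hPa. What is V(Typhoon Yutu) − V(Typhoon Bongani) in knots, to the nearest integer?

-23 kt

Typhoon Yutu: ΔP = 76; V ≈ 6.6 × 76^0.649 ≈ 109.70 kt.
Typhoon Bongani: ΔP = 102; V ≈ 6.6 × 102^0.649 ≈ 132.78 kt.
Difference ≈ 109.70 − 132.78 = -23.08 → -23 kt.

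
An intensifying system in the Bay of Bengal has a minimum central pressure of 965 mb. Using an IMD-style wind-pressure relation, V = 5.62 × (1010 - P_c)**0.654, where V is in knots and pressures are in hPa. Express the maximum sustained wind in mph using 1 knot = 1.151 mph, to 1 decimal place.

ΔP = 1010 − 965 = 45 mb.
V ≈ 5.62 × 45^0.654 = 5.62 × 12.056 ≈ 67.754 kt.
67.754 × 1.151 ≈ 77.99 mph → 78.0 mph.

78.0 mph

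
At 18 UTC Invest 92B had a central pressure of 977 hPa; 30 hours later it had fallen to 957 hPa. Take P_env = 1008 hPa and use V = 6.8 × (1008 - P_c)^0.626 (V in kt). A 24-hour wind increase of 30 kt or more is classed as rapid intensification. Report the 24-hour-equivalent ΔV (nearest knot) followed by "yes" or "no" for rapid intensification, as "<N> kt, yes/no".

V₁: ΔP = 31, V ≈ 6.8 × 31^0.626 ≈ 58.36 kt.
V₂: ΔP = 51, V ≈ 6.8 × 51^0.626 ≈ 79.70 kt.
ΔV over 30 h = 21.34 kt → 24 h equivalent = 21.34 × 24/30 ≈ 17.07 kt.
17 kt < 30 kt ⇒ not rapid intensification.

17 kt, no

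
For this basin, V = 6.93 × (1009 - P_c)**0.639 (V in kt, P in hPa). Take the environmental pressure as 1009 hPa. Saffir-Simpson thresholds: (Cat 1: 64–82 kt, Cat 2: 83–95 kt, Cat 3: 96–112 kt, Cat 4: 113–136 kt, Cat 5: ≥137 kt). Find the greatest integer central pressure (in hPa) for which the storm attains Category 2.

Category 2 begins at V = 83 kt.
Required ΔP = (83/6.93)^(1/0.639) = 11.977^1.565 ≈ 48.70 hPa.
P_c ≤ 1009 − 48.70 = 960.30, so the highest integer P_c is 960 hPa.

960 hPa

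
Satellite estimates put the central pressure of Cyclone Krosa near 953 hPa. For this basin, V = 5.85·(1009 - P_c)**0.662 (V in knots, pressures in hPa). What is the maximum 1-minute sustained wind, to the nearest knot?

ΔP = 1009 − 953 = 56 hPa.
56^0.662 ≈ 14.365.
V ≈ 5.85 × 14.365 ≈ 84.0 kt.

84 kt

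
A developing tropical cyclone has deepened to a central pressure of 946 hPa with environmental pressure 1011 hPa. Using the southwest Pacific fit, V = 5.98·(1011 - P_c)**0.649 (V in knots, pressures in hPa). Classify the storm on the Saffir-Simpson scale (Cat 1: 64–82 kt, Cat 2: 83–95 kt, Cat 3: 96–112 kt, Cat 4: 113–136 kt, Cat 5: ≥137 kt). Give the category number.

2

ΔP = 1011 − 946 = 65 hPa.
V ≈ 5.98 × 65^0.649 = 5.98 × 15.02 ≈ 90 kt.
90 kt falls in the Category 2 band.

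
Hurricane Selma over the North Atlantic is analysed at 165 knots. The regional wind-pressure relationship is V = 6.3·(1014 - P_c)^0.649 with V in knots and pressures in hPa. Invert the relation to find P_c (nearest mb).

861 mb

ΔP = (V / 6.3)^(1/0.649) = (165/6.3)^1.541.
165/6.3 = 26.190; 26.190^1.541 ≈ 153.15 mb.
P_c = 1014 − 153.15 = 860.85 ≈ 861 mb.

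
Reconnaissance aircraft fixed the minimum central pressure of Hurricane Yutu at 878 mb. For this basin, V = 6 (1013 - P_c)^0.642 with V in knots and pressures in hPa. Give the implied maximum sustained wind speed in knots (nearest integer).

140 kt

ΔP = 1013 − 878 = 135 mb.
135^0.642 ≈ 23.317.
V ≈ 6 × 23.317 ≈ 139.9 kt.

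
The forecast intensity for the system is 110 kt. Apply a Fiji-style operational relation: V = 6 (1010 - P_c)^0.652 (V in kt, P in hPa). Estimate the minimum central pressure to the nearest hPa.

923 hPa

ΔP = (V / 6)^(1/0.652) = (110/6)^1.534.
110/6 = 18.333; 18.333^1.534 ≈ 86.59 hPa.
P_c = 1010 − 86.59 = 923.41 ≈ 923 hPa.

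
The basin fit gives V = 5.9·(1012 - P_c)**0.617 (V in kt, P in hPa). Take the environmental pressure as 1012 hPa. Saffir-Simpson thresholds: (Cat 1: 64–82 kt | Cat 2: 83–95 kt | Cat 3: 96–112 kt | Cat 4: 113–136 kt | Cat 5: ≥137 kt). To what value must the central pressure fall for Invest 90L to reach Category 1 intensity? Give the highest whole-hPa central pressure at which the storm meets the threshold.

Category 1 begins at V = 64 kt.
Required ΔP = (64/5.9)^(1/0.617) = 10.847^1.621 ≈ 47.64 hPa.
P_c ≤ 1012 − 47.64 = 964.36, so the highest integer P_c is 964 hPa.

964 hPa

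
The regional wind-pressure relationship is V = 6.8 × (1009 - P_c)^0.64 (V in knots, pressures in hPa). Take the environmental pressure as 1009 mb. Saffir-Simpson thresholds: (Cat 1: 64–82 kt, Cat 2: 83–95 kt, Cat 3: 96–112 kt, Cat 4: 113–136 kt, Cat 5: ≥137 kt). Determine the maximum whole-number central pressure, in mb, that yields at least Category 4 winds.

928 mb

Category 4 begins at V = 113 kt.
Required ΔP = (113/6.8)^(1/0.64) = 16.618^1.562 ≈ 80.75 mb.
P_c ≤ 1009 − 80.75 = 928.25, so the highest integer P_c is 928 mb.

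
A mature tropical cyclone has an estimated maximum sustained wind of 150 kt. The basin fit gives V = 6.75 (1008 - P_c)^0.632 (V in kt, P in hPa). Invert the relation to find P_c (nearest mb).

873 mb

ΔP = (V / 6.75)^(1/0.632) = (150/6.75)^1.582.
150/6.75 = 22.222; 22.222^1.582 ≈ 135.21 mb.
P_c = 1008 − 135.21 = 872.79 ≈ 873 mb.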